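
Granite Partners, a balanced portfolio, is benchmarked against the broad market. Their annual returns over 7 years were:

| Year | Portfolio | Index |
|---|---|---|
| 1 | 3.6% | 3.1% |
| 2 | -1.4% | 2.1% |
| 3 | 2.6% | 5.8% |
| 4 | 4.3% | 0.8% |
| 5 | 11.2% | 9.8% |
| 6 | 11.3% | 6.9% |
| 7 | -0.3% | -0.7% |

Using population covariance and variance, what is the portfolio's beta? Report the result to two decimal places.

r̄p = 4.4714%,  r̄m = 3.9714%
Cov = Σ(rp − r̄p)(rm − r̄m) / 7 = 12.9106
Var(rm) = Σ(rm − r̄m)² / 7 = 11.7192
β = Cov / Var = 12.9106 / 11.7192 = 1.1017

1.10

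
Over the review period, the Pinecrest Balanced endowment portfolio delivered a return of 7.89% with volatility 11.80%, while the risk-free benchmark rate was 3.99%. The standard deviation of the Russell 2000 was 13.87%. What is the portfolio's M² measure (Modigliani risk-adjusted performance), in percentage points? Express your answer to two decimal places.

8.57

Sharpe = (Rp − Rf) / σp = (7.89% − 3.99%) / 11.80% = 0.3305
M² = Rf + Sharpe × σm = 3.99% + 0.3305 × 13.87% = 8.5740%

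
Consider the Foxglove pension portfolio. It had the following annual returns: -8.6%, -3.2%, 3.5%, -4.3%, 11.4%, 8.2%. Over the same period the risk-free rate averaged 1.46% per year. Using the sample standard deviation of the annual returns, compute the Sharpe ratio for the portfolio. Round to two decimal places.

-0.04

r̄ = (-8.6 − 3.2 + 3.5 − 4.3 + 11.4 + 8.2) / 6 = 7.00 / 6 = 1.1667%
Sample σ = √[Σ(r − r̄)² / 5] = √[303.9733 / 5] = √60.7947 = 7.7971%
Sharpe = (r̄ − rf) / σ = (1.1667 − 1.46) / 7.7971 = -0.2933 / 7.7971 = -0.0376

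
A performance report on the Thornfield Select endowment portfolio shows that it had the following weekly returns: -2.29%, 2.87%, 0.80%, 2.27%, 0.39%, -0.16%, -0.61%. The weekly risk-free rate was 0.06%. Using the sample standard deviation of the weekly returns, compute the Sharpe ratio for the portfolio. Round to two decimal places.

μ = (-2.29 + 2.87 + 0.8 + 2.27 + 0.39 − 0.16 − 0.61) / 7 = 3.270 / 7 = 0.4671%
Sample σ = √[Σ(r − μ)² / 6] = √[18.2961 / 6] = √3.0494 = 1.7463%
Sharpe = (μ − rf) / σ = (0.4671 − 0.06) / 1.7463 = 0.4071 / 1.7463 = 0.2331

0.23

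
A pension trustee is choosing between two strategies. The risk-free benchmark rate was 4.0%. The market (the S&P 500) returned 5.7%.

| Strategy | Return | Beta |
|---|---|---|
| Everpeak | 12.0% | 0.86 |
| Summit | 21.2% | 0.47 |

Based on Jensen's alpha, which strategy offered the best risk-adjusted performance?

Summit

Everpeak: α = 12.0% − [4.0% + 0.86 × (5.7% − 4.0%)] = 6.538
Summit: α = 21.2% − [4.0% + 0.47 × (5.7% − 4.0%)] = 16.401
Highest: Summit (16.401).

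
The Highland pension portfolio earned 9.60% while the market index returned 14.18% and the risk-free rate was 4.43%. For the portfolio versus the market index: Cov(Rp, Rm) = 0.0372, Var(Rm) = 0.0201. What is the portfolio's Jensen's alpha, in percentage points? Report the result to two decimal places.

-12.87

β = Cov / Var = 0.0372 / 0.0201 = 1.8507
E[R] = Rf + β(Rm − Rf) = 4.43% + 1.8507 × (14.18% − 4.43%) = 22.4743%
α = Rp − E[R] = 9.60% − 22.4743% = -12.8743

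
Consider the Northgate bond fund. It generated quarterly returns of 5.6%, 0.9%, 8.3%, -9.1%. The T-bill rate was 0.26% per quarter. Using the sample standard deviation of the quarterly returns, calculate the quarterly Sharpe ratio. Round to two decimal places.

r̄ = (5.6 + 0.9 + 8.3 − 9.1) / 4 = 1.4250%
Σ(r − r̄)² = (5.6 − 1.4250)² + (0.9 − 1.4250)² + … = 175.7475
sample σ = √(175.7475 / 3) = √58.5825 = 7.6539%
Sharpe = (r̄ − rf) / σ = (1.4250 − 0.26) / 7.6539 = 1.1650 / 7.6539 = 0.1522

0.15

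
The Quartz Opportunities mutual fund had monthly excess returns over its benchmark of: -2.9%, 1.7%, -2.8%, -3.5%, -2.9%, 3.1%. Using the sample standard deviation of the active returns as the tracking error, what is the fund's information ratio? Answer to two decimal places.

r̄ = (-2.9 + 1.7 − 2.8 − 3.5 − 2.9 + 3.1) / 6 = -7.30 / 6 = -1.2167%
Σ(r − r̄)² = (-2.9 − (-1.2167))² + (1.7 − (-1.2167))² + (-2.8 − (-1.2167))² + … = 40.5283
σ = √[40.5283 / 5] = 2.8470%
IR = r̄ / tracking error = -1.2167 / 2.8470 = -0.4274

-0.43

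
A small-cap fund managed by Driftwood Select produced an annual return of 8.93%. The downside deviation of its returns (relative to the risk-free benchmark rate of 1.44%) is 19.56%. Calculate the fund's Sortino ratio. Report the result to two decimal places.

0.38

Sortino = (Rp − Rf) / σd = (8.93% − 1.44%) / 19.56% = 7.49% / 19.56% = 0.3829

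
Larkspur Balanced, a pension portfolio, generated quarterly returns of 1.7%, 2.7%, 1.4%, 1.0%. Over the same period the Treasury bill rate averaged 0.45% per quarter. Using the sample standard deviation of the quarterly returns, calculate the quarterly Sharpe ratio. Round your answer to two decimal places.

1.72

μ = (1.7 + 2.7 + 1.4 + 1) / 4 = 6.80 / 4 = 1.7000%
Σ(r − μ)² = (1.7 − 1.7000)² + (2.7 − 1.7000)² + … = 1.5800
σ = √[1.5800 / 3] = 0.7257%
Sharpe = (μ − rf) / σ = (1.7000 − 0.45) / 0.7257 = 1.2500 / 0.7257 = 1.7225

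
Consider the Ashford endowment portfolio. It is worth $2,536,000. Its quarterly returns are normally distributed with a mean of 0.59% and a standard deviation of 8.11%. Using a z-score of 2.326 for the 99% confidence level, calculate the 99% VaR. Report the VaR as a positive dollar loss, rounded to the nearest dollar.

Return at the 99% tail: μ − z·σ = 0.59% − 2.326 × 8.11% = 0.59 − 18.86386 = -18.27386%
VaR = −(-18.27386%) × $2,536,000 = 18.27386% × $2,536,000 = $463,425

$463,425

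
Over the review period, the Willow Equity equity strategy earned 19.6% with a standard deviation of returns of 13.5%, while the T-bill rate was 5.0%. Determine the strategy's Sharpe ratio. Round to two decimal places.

1.08

Sharpe = (Rp − Rf) / σp = (19.6% − 5.0%) / 13.5% = 14.60% / 13.5% = 1.0815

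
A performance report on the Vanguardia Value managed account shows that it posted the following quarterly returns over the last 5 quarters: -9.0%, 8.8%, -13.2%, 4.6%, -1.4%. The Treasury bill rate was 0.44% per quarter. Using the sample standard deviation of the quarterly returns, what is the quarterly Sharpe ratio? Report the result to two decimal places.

-0.27

r̄ = (-9 + 8.8 − 13.2 + 4.6 − 1.4) / 5 = -10.20 / 5 = -2.0400%
Sample σ = √[Σ(r − r̄)² / 4] = √[334.9920 / 4] = √83.7480 = 9.1514%
Sharpe = (r̄ − rf) / σ = (-2.0400 − 0.44) / 9.1514 = -2.4800 / 9.1514 = -0.2710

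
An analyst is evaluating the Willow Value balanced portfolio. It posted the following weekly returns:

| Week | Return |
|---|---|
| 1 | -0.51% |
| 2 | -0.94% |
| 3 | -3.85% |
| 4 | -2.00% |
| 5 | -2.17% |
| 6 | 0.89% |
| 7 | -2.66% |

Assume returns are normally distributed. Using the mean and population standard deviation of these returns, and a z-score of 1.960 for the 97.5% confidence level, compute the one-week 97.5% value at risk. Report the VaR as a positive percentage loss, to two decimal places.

4.43

r̄ = (-0.51 − 0.94 − 3.85 − 2 − 2.17 + 0.89 − 2.66) / 7 = -11.240 / 7 = -1.6057%
Population std dev = √[14.4946 / 7] = 1.4390%
VaR = −(r̄ − z·σ) = −(-1.6057 − 1.960 × 1.4390) = −(-4.4261) = 4.4261%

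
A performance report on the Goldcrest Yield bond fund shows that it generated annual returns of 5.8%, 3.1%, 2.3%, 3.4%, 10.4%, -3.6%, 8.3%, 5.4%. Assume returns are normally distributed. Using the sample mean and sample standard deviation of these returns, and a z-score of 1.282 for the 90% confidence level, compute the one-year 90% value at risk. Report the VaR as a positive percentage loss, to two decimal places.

1.04

Mean return μ = 35.10 / 8 = 4.3875%
Σ(r − μ)² = 125.2688; sample σ = √(125.2688/7) = 4.2303%
VaR = −(μ − z·σ) = −(4.3875 − 1.282 × 4.2303) = −(-1.0357) = 1.0357%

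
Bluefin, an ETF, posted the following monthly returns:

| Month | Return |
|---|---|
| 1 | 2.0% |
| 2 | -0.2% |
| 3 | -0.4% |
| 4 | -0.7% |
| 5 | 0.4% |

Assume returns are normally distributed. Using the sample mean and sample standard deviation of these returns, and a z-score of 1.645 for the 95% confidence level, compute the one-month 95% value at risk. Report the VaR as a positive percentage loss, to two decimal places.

1.55

r̄ = (2 − 0.2 − 0.4 − 0.7 + 0.4) / 5 = 0.2200%
Σ(r − r̄)² = (2 − 0.2200)² + (-0.2 − 0.2200)² + … = 4.6080
σ = √[4.6080 / 4] = 1.0733%
VaR = −(r̄ − z·σ) = −(0.2200 − 1.645 × 1.0733) = −(-1.5456) = 1.5456%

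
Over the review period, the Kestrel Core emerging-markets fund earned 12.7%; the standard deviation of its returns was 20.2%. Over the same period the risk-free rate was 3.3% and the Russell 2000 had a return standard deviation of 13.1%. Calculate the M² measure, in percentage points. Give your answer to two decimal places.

Sharpe = (Rp − Rf) / σp = (12.7% − 3.3%) / 20.2% = 0.4653
M² = Rf + Sharpe × σm = 3.3% + 0.4653 × 13.1% = 9.3954%

9.40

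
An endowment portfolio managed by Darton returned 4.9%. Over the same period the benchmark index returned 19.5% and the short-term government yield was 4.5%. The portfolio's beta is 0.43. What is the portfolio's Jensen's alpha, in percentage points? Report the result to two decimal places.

-6.05

CAPM expected return = Rf + β(Rm − Rf) = 4.5% + 0.43 × (19.5% − 4.5%) = 4.5 + 0.43 × 15.00 = 10.9500%
Jensen's α = Rp − E[R] = 4.9% − 10.9500% = -6.0500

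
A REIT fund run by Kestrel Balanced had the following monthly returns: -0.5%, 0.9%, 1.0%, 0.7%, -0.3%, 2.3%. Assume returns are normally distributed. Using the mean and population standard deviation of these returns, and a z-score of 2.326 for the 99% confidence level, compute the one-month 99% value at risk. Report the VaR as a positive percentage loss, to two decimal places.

1.47

Mean return μ = 4.10 / 6 = 0.6833%
Σ(r − μ)² = 5.1283; population σ = √(5.1283/6) = 0.9245%
VaR = −(μ − z·σ) = −(0.6833 − 2.326 × 0.9245) = −(-1.4671) = 1.4671%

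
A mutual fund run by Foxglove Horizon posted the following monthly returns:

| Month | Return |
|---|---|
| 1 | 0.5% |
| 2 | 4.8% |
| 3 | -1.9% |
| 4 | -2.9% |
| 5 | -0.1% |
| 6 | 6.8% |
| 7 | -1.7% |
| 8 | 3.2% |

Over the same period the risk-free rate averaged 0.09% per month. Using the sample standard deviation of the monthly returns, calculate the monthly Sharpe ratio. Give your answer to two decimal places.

r̄ = (0.5 + 4.8 − 1.9 − 2.9 − 0.1 + 6.8 − 1.7 + 3.2) / 8 = 1.0875%
Sample std dev = √[85.2288 / 7] = 3.4893%
Sharpe = (r̄ − rf) / σ = (1.0875 − 0.09) / 3.4893 = 0.9975 / 3.4893 = 0.2859

0.29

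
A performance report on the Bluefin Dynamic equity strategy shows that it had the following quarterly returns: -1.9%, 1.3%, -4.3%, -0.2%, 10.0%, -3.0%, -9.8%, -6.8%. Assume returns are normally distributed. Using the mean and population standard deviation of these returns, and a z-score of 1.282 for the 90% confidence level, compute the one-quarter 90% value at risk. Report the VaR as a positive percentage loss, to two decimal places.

8.98

r̄ = (-1.9 + 1.3 − 4.3 − 0.2 + 10 − 3 − 9.8 − 6.8) / 8 = -14.70 / 8 = -1.8375%
Population std dev = √[248.0988 / 8] = 5.5689%
VaR = −(r̄ − z·σ) = −(-1.8375 − 1.282 × 5.5689) = −(-8.9768) = 8.9768%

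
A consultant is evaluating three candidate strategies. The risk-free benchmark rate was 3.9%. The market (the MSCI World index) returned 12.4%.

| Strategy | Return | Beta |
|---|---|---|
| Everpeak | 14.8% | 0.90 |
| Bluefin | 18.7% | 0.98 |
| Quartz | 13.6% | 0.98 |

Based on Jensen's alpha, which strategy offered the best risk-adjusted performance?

Bluefin

Everpeak: α = 14.8% − [3.9% + 0.90 × (12.4% − 3.9%)] = 3.250
Bluefin: α = 18.7% − [3.9% + 0.98 × (12.4% − 3.9%)] = 6.470
Quartz: α = 13.6% − [3.9% + 0.98 × (12.4% − 3.9%)] = 1.370
Highest: Bluefin (6.470).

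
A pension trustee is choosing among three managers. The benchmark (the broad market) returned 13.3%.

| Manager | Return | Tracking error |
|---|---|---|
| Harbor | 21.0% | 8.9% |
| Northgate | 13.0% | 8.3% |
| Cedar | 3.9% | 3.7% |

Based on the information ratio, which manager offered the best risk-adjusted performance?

Harbor

Harbor: IR = (21.0% − 13.3%) / 8.9% = 0.865
Northgate: IR = (13.0% − 13.3%) / 8.3% = -0.036
Cedar: IR = (3.9% − 13.3%) / 3.7% = -2.541
Highest: Harbor (0.865).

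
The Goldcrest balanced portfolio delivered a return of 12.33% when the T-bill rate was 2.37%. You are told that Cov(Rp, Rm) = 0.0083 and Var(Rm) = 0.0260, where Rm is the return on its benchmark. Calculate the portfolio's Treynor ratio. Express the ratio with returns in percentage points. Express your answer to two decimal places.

31.20

β = Cov / Var = 0.0083 / 0.0260 = 0.3192
Treynor = (Rp − Rf) / β = (12.33% − 2.37%) / 0.3192 = 9.96 / 0.3192 = 31.2030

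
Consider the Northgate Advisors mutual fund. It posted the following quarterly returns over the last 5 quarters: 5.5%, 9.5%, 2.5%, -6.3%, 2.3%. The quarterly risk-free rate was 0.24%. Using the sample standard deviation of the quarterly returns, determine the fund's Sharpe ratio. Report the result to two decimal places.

0.42

μ = (5.5 + 9.5 + 2.5 − 6.3 + 2.3) / 5 = 2.7000%
Sample σ = √[Σ(r − μ)² / 4] = √[135.2800 / 4] = √33.8200 = 5.8155%
Sharpe = (μ − rf) / σ = (2.7000 − 0.24) / 5.8155 = 2.4600 / 5.8155 = 0.4230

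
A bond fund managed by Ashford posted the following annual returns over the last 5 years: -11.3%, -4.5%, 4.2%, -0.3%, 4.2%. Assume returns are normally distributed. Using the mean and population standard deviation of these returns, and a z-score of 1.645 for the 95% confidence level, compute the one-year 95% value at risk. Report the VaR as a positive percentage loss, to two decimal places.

11.17

r̄ = (-11.3 − 4.5 + 4.2 − 0.3 + 4.2) / 5 = -7.70 / 5 = -1.5400%
Population std dev = √[171.4520 / 5] = 5.8558%
VaR = −(r̄ − z·σ) = −(-1.5400 − 1.645 × 5.8558) = −(-11.1728) = 11.1728%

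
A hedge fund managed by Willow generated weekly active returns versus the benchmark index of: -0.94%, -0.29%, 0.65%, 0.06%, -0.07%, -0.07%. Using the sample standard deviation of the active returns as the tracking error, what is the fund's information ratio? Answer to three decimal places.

Mean return μ = -0.660 / 6 = -0.1100%
Sample std dev = √[1.3310 / 5] = 0.5159%
IR = μ / tracking error = -0.1100 / 0.5159 = -0.2132

-0.213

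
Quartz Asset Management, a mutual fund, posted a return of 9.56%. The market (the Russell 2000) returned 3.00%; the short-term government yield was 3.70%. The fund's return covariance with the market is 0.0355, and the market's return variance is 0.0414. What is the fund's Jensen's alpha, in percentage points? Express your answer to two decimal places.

6.46

β = Cov / Var = 0.0355 / 0.0414 = 0.8575
E[R] = Rf + β(Rm − Rf) = 3.70% + 0.8575 × (3.00% − 3.70%) = 3.0998%
α = Rp − E[R] = 9.56% − 3.0998% = 6.4602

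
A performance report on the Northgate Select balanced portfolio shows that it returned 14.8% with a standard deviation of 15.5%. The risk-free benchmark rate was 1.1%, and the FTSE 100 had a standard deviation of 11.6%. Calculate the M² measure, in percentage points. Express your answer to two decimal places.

Sharpe = (Rp − Rf) / σp = (14.8% − 1.1%) / 15.5% = 0.8839
M² = Rf + Sharpe × σm = 1.1% + 0.8839 × 11.6% = 11.3532%

11.35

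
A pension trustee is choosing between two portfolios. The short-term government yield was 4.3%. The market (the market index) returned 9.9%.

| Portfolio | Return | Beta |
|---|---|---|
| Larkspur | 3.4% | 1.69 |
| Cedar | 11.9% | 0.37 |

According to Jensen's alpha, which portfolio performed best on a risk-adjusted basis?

Cedar

Larkspur: α = 3.4% − [4.3% + 1.69 × (9.9% − 4.3%)] = -10.364
Cedar: α = 11.9% − [4.3% + 0.37 × (9.9% − 4.3%)] = 5.528
Highest: Cedar (5.528).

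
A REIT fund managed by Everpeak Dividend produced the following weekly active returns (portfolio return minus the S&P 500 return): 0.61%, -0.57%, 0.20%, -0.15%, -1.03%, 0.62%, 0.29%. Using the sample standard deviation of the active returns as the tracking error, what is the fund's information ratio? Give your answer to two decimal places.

-0.01

r̄ = (0.61 − 0.57 + 0.2 − 0.15 − 1.03 + 0.62 + 0.29) / 7 = -0.030 / 7 = -0.0043%
Sample std dev = √[2.2888 / 6] = 0.6176%
IR = r̄ / tracking error = -0.0043 / 0.6176 = -0.0070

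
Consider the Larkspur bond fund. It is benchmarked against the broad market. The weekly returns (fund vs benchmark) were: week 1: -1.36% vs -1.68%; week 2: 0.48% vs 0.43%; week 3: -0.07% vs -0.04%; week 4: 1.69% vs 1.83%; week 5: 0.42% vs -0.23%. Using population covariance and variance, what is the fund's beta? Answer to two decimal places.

0.85

r̄p = 0.2320%,  r̄m = 0.0620%
Cov = Σ(rp − r̄p)(rm − r̄m) / 5 = 1.0836
Var(rm) = Σ(rm − r̄m)² / 5 = 1.2783
β = Cov / Var = 1.0836 / 1.2783 = 0.8477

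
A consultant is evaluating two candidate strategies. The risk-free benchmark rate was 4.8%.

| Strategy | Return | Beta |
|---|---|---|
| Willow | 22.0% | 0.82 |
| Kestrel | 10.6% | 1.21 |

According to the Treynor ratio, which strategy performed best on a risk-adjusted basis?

Willow: Treynor = (22.0% − 4.8%) / 0.82 = 20.976
Kestrel: Treynor = (10.6% − 4.8%) / 1.21 = 4.793
Highest: Willow (20.976).

Willow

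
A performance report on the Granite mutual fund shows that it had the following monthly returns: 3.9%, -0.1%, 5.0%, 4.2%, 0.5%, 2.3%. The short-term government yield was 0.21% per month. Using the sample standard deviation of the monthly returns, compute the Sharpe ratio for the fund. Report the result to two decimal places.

μ = (3.9 − 0.1 + 5 + 4.2 + 0.5 + 2.3) / 6 = 2.6333%
Σ(r − μ)² = 21.7933; sample σ = √(21.7933/5) = 2.0877%
Sharpe = (μ − rf) / σ = (2.6333 − 0.21) / 2.0877 = 2.4233 / 2.0877 = 1.1608

1.16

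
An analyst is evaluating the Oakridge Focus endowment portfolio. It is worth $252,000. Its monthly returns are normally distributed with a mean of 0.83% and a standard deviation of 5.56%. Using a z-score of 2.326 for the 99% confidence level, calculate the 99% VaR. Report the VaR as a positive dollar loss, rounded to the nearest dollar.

Return at the 99% tail: μ − z·σ = 0.83% − 2.326 × 5.56% = 0.83 − 12.93256 = -12.10256%
VaR = −(-12.10256%) × $252,000 = 12.10256% × $252,000 = $30,498

$30,498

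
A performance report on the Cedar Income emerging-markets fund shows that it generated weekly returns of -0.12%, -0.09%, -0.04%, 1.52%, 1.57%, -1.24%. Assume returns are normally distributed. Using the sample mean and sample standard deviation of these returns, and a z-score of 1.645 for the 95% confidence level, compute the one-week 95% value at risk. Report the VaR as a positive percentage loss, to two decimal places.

μ = (-0.12 − 0.09 − 0.04 + 1.52 + 1.57 − 1.24) / 6 = 0.2667%
Σ(r − μ)² = 5.9103; sample σ = √(5.9103/5) = 1.0872%
VaR = −(μ − z·σ) = −(0.2667 − 1.645 × 1.0872) = −(-1.5217) = 1.5217%

1.52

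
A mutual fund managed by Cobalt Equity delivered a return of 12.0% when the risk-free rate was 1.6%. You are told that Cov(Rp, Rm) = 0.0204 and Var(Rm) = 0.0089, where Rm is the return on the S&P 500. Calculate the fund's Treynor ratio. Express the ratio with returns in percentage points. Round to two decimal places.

β = Cov / Var = 0.0204 / 0.0089 = 2.2921
Treynor = (Rp − Rf) / β = (12.0% − 1.6%) / 2.2921 = 10.40 / 2.2921 = 4.5373

4.54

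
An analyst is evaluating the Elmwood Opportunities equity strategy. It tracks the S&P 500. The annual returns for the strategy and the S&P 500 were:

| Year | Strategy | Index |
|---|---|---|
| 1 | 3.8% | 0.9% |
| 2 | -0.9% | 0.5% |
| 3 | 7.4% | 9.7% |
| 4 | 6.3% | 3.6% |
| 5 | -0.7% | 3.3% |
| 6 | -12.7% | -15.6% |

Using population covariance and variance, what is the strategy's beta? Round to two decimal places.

0.81

r̄p = 0.5333%,  r̄m = 0.4000%
Cov = Σ(rp − r̄p)(rm − r̄m) / 6 = 48.6600
Var(rm) = Σ(rm − r̄m)² / 6 = 60.2333
β = Cov / Var = 48.6600 / 60.2333 = 0.8079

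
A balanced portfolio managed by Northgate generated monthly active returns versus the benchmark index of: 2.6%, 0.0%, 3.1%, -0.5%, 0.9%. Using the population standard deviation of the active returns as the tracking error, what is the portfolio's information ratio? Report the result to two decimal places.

0.86

r̄ = (2.6 + 0 + 3.1 − 0.5 + 0.9) / 5 = 6.10 / 5 = 1.2200%
Population std dev = √[9.9880 / 5] = 1.4134%
IR = r̄ / tracking error = 1.2200 / 1.4134 = 0.8632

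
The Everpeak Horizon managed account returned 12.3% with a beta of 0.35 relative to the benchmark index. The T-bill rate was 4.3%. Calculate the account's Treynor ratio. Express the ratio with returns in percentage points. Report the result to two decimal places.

Treynor = (Rp − Rf) / β = (12.3% − 4.3%) / 0.35 = 8.00 / 0.35 = 22.8571

22.86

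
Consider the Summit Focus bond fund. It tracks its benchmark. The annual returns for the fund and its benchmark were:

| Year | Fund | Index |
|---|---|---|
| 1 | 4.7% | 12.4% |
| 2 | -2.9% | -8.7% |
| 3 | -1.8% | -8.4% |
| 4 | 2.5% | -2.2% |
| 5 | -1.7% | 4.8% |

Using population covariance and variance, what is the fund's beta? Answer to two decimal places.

r̄p = 0.1600%,  r̄m = -0.4200%
Cov = Σ(rp − r̄p)(rm − r̄m) / 5 = 17.0612
Var(rm) = Σ(rm − r̄m)² / 5 = 65.4016
β = Cov / Var = 17.0612 / 65.4016 = 0.2609

0.26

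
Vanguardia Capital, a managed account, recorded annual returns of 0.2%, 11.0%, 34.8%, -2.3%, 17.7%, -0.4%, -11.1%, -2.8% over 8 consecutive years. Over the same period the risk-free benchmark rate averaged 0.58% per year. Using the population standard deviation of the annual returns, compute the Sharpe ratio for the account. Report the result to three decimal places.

0.387

r̄ = (0.2 + 11 + 34.8 − 2.3 + 17.7 − 0.4 − 11.1 − 2.8) / 8 = 47.10 / 8 = 5.8875%
Σ(r − r̄)² = 1504.5688; population σ = √(1504.5688/8) = 13.7139%
Sharpe = (r̄ − rf) / σ = (5.8875 − 0.58) / 13.7139 = 5.3075 / 13.7139 = 0.3870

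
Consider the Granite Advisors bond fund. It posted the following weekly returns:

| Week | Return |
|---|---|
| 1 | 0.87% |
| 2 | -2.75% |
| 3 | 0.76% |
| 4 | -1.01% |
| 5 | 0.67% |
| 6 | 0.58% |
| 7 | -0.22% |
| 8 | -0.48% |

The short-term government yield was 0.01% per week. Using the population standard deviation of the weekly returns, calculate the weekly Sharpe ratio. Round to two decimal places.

Mean return r̄ = -1.580 / 8 = -0.1975%
Σ(r − r̄)² = 10.6692; population σ = √(10.6692/8) = 1.1548%
Sharpe = (r̄ − rf) / σ = (-0.1975 − 0.01) / 1.1548 = -0.2075 / 1.1548 = -0.1797

-0.18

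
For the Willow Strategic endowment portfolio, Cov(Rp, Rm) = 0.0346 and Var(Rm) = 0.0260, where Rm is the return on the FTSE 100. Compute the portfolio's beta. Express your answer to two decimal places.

1.33

β = Cov(Rp, Rm) / Var(Rm) = 0.0346 / 0.0260 = 1.3308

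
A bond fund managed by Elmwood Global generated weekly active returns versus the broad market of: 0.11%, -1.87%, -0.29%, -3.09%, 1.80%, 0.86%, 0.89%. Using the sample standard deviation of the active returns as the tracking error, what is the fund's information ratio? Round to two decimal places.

Mean return r̄ = -1.590 / 7 = -0.2271%
Σ(r − r̄)² = (0.11 − (-0.2271))² + (-1.87 − (-0.2271))² + … = 17.5517
sample σ = √(17.5517 / 6) = √2.9253 = 1.7104%
IR = r̄ / tracking error = -0.2271 / 1.7104 = -0.1328

-0.13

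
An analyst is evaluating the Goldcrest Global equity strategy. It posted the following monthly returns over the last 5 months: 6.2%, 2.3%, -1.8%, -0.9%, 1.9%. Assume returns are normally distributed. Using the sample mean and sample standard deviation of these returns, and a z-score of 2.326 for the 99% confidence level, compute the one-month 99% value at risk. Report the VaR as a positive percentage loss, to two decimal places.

Mean return r̄ = 7.70 / 5 = 1.5400%
Σ(r − r̄)² = 39.5320; sample σ = √(39.5320/4) = 3.1437%
VaR = −(r̄ − z·σ) = −(1.5400 − 2.326 × 3.1437) = −(-5.7722) = 5.7722%

5.77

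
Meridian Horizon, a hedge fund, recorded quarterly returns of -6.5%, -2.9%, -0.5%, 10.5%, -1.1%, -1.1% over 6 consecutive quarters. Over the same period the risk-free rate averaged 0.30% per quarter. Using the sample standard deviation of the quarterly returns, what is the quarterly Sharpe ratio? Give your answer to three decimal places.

r̄ = (-6.5 − 2.9 − 0.5 + 10.5 − 1.1 − 1.1) / 6 = -0.2667%
Sample σ = √[Σ(r − r̄)² / 5] = √[163.1533 / 5] = √32.6307 = 5.7123%
Sharpe = (r̄ − rf) / σ = (-0.2667 − 0.3) / 5.7123 = -0.5667 / 5.7123 = -0.0992

-0.099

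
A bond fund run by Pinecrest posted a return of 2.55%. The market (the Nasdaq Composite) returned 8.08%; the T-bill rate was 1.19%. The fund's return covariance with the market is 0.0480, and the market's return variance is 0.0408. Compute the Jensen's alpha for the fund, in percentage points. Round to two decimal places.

-6.75

β = Cov / Var = 0.0480 / 0.0408 = 1.1765
E[R] = Rf + β(Rm − Rf) = 1.19% + 1.1765 × (8.08% − 1.19%) = 9.2961%
α = Rp − E[R] = 2.55% − 9.2961% = -6.7461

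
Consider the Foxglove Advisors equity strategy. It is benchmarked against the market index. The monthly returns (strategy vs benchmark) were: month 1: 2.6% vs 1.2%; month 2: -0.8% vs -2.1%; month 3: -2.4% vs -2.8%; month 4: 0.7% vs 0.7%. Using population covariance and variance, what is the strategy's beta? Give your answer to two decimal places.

r̄p = 0.0250%,  r̄m = -0.7500%
Cov = Σ(rp − r̄p)(rm − r̄m) / 4 = 3.0213
Var(rm) = Σ(rm − r̄m)² / 4 = 2.9825
β = Cov / Var = 3.0213 / 2.9825 = 1.0130

1.01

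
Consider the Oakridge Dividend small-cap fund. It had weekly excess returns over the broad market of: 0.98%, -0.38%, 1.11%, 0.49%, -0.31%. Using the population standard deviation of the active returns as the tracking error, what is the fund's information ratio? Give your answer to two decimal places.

0.60

μ = (0.98 − 0.38 + 1.11 + 0.49 − 0.31) / 5 = 0.3780%
Σ(r − μ)² = 1.9587; population σ = √(1.9587/5) = 0.6259%
IR = μ / tracking error = 0.3780 / 0.6259 = 0.6039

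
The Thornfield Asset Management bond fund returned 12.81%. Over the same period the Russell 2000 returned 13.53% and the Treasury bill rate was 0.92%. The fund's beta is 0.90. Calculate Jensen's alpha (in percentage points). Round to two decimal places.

0.54

CAPM expected return = Rf + β(Rm − Rf) = 0.92% + 0.90 × (13.53% − 0.92%) = 0.92 + 0.90 × 12.61 = 12.2690%
Jensen's α = Rp − E[R] = 12.81% − 12.2690% = 0.5410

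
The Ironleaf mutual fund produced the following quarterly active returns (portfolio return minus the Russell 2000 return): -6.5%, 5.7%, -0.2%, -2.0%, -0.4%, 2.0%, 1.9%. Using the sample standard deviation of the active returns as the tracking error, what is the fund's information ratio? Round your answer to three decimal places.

r̄ = (-6.5 + 5.7 − 0.2 − 2 − 0.4 + 2 + 1.9) / 7 = 0.50 / 7 = 0.0714%
Sample σ = √[Σ(r − r̄)² / 6] = √[86.5143 / 6] = √14.4191 = 3.7972%
IR = r̄ / tracking error = 0.0714 / 3.7972 = 0.0188

0.019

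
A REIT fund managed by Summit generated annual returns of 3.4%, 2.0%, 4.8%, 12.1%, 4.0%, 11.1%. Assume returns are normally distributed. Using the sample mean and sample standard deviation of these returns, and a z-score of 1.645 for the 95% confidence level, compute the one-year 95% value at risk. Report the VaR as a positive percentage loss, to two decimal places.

0.79

μ = (3.4 + 2 + 4.8 + 12.1 + 4 + 11.1) / 6 = 37.40 / 6 = 6.2333%
Sample σ = √[Σ(r − μ)² / 5] = √[91.0933 / 5] = √18.2187 = 4.2683%
VaR = −(μ − z·σ) = −(6.2333 − 1.645 × 4.2683) = −(-0.7881) = 0.7881%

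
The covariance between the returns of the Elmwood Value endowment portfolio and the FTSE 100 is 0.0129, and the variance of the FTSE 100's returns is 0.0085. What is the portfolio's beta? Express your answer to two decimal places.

β = Cov(Rp, Rm) / Var(Rm) = 0.0129 / 0.0085 = 1.5176

1.52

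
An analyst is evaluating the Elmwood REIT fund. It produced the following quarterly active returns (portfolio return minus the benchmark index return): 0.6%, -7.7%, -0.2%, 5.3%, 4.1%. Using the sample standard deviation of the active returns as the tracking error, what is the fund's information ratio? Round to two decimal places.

Mean return μ = 2.10 / 5 = 0.4200%
Sample std dev = √[103.7080 / 4] = 5.0919%
IR = μ / tracking error = 0.4200 / 5.0919 = 0.0825

0.08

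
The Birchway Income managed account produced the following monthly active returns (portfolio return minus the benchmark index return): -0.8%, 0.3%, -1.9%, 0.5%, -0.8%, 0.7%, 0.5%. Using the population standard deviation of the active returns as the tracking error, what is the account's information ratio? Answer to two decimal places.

r̄ = (-0.8 + 0.3 − 1.9 + 0.5 − 0.8 + 0.7 + 0.5) / 7 = -1.50 / 7 = -0.2143%
Σ(r − r̄)² = (-0.8 − (-0.2143))² + (0.3 − (-0.2143))² + (-1.9 − (-0.2143))² + … = 5.6486
σ = √[5.6486 / 7] = 0.8983%
IR = r̄ / tracking error = -0.2143 / 0.8983 = -0.2386

-0.24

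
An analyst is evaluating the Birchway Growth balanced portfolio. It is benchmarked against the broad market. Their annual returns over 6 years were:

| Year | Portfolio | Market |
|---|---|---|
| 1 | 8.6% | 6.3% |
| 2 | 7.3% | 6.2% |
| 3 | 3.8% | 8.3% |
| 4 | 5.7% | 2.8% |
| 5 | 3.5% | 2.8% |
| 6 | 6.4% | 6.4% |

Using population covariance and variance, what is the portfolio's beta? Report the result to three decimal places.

r̄p = 5.8833%,  r̄m = 5.4667%
Cov = Σ(rp − r̄p)(rm − r̄m) / 6 = 0.7878
Var(rm) = Σ(rm − r̄m)² / 6 = 4.0589
β = Cov / Var = 0.7878 / 4.0589 = 0.1941

0.194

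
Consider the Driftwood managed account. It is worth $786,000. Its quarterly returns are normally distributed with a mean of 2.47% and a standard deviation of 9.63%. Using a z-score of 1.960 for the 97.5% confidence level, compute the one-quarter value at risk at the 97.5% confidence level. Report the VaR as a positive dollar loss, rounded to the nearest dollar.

$128,942

Return at the 97.5% tail: μ − z·σ = 2.47% − 1.960 × 9.63% = 2.47 − 18.8748 = -16.4048%
VaR = −(-16.4048%) × $786,000 = 16.4048% × $786,000 = $128,942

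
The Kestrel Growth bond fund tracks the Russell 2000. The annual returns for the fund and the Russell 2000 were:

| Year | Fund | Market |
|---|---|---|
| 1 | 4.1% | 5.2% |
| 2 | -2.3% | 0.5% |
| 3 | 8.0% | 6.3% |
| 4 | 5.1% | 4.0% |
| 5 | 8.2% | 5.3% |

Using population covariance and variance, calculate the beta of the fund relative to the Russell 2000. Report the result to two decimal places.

1.77

r̄p = 4.6200%,  r̄m = 4.2600%
Cov = Σ(rp − r̄p)(rm − r̄m) / 5 = 7.2048
Var(rm) = Σ(rm − r̄m)² / 5 = 4.0664
β = Cov / Var = 7.2048 / 4.0664 = 1.7718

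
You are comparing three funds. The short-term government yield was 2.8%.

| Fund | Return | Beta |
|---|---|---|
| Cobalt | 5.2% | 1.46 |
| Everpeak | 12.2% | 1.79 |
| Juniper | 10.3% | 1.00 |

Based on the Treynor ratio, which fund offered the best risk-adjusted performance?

Cobalt: Treynor = (5.2% − 2.8%) / 1.46 = 1.644
Everpeak: Treynor = (12.2% − 2.8%) / 1.79 = 5.251
Juniper: Treynor = (10.3% − 2.8%) / 1.00 = 7.500
Highest: Juniper (7.500).

Juniper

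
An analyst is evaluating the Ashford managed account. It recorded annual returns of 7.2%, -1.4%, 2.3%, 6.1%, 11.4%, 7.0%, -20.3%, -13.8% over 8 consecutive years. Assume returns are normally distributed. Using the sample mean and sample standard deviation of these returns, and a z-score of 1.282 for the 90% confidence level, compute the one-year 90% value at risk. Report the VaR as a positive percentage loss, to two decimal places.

r̄ = (7.2 − 1.4 + 2.3 + 6.1 + 11.4 + 7 − 20.3 − 13.8) / 8 = -1.50 / 8 = -0.1875%
Σ(r − r̄)² = (7.2 − (-0.1875))² + (-1.4 − (-0.1875))² + (2.3 − (-0.1875))² + … = 877.5088
σ = √[877.5088 / 7] = 11.1964%
VaR = −(r̄ − z·σ) = −(-0.1875 − 1.282 × 11.1964) = −(-14.5413) = 14.5413%

14.54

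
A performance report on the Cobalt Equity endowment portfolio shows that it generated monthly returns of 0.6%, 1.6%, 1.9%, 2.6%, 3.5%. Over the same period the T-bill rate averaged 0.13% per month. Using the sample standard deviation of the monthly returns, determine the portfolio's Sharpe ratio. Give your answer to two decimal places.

Mean return μ = 10.20 / 5 = 2.0400%
Sample σ = √[Σ(r − μ)² / 4] = √[4.7320 / 4] = √1.1830 = 1.0877%
Sharpe = (μ − rf) / σ = (2.0400 − 0.13) / 1.0877 = 1.9100 / 1.0877 = 1.7560

1.76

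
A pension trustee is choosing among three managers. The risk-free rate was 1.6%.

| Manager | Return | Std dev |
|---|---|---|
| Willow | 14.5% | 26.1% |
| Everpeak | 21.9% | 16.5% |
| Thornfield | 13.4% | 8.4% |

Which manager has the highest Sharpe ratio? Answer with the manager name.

Thornfield

Willow: Sharpe ratio = (14.5% − 1.6%) / 26.1% = 0.494
Everpeak: Sharpe ratio = (21.9% − 1.6%) / 16.5% = 1.230
Thornfield: Sharpe ratio = (13.4% − 1.6%) / 8.4% = 1.405
Highest: Thornfield (1.405).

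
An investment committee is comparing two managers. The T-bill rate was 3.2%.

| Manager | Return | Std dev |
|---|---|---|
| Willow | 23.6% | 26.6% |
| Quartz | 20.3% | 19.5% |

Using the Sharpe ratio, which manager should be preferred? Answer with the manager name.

Willow: Sharpe ratio = (23.6% − 3.2%) / 26.6% = 0.767
Quartz: Sharpe ratio = (20.3% − 3.2%) / 19.5% = 0.877
Highest: Quartz (0.877).

Quartz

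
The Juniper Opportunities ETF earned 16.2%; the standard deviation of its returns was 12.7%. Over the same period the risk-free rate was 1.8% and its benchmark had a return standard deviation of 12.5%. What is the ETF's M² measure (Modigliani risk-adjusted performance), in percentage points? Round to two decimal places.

15.97

Sharpe = (Rp − Rf) / σp = (16.2% − 1.8%) / 12.7% = 1.1339
M² = Rf + Sharpe × σm = 1.8% + 1.1339 × 12.5% = 15.9738%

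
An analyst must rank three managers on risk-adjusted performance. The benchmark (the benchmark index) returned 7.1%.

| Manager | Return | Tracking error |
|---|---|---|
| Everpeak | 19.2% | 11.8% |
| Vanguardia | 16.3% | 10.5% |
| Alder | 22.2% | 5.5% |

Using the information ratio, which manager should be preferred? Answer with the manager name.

Everpeak: IR = (19.2% − 7.1%) / 11.8% = 1.025
Vanguardia: IR = (16.3% − 7.1%) / 10.5% = 0.876
Alder: IR = (22.2% − 7.1%) / 5.5% = 2.745
Highest: Alder (2.745).

Alder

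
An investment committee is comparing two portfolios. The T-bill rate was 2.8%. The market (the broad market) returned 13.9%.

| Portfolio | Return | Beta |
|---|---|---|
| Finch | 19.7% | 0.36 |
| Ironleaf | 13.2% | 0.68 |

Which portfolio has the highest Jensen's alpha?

Finch

Finch: α = 19.7% − [2.8% + 0.36 × (13.9% − 2.8%)] = 12.904
Ironleaf: α = 13.2% − [2.8% + 0.68 × (13.9% − 2.8%)] = 2.852
Highest: Finch (12.904).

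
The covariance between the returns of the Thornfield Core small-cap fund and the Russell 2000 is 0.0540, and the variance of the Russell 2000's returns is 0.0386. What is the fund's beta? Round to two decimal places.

1.40

β = Cov(Rp, Rm) / Var(Rm) = 0.0540 / 0.0386 = 1.3990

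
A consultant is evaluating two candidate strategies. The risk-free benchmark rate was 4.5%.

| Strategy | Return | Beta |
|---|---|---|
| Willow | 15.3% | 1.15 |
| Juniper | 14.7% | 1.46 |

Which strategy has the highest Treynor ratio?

Willow: Treynor = (15.3% − 4.5%) / 1.15 = 9.391
Juniper: Treynor = (14.7% − 4.5%) / 1.46 = 6.986
Highest: Willow (9.391).

Willow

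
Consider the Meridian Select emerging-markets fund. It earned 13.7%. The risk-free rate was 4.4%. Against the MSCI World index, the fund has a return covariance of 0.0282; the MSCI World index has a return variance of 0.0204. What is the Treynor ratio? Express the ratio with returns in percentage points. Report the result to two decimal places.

6.73

β = Cov / Var = 0.0282 / 0.0204 = 1.3824
Treynor = (Rp − Rf) / β = (13.7% − 4.4%) / 1.3824 = 9.30 / 1.3824 = 6.7274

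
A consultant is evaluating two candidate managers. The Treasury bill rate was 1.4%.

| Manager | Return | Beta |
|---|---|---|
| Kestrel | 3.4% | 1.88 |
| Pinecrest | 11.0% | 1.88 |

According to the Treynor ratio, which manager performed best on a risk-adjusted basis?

Pinecrest

Kestrel: Treynor = (3.4% − 1.4%) / 1.88 = 1.064
Pinecrest: Treynor = (11.0% − 1.4%) / 1.88 = 5.106
Highest: Pinecrest (5.106).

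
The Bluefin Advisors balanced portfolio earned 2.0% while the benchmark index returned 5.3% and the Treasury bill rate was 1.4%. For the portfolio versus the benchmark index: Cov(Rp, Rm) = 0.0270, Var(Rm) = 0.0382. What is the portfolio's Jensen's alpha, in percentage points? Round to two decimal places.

β = Cov / Var = 0.0270 / 0.0382 = 0.7068
E[R] = Rf + β(Rm − Rf) = 1.4% + 0.7068 × (5.3% − 1.4%) = 4.1565%
α = Rp − E[R] = 2.0% − 4.1565% = -2.1565

-2.16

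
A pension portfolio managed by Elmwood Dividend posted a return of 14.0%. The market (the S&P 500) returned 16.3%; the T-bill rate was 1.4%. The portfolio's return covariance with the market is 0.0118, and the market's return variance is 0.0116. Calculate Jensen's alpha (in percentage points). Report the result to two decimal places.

-2.56

β = Cov / Var = 0.0118 / 0.0116 = 1.0172
E[R] = Rf + β(Rm − Rf) = 1.4% + 1.0172 × (16.3% − 1.4%) = 16.5563%
α = Rp − E[R] = 14.0% − 16.5563% = -2.5563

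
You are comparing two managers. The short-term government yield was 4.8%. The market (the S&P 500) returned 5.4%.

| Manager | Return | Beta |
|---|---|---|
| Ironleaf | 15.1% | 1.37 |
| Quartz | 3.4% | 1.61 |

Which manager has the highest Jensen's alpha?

Ironleaf

Ironleaf: α = 15.1% − [4.8% + 1.37 × (5.4% − 4.8%)] = 9.478
Quartz: α = 3.4% − [4.8% + 1.61 × (5.4% − 4.8%)] = -2.366
Highest: Ironleaf (9.478).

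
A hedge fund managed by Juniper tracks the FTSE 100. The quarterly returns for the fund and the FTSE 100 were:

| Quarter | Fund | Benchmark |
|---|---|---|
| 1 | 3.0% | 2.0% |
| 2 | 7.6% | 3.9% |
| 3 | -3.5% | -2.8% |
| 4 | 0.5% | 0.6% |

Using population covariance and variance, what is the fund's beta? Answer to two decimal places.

r̄p = 1.9000%,  r̄m = 0.9250%
Cov = Σ(rp − r̄p)(rm − r̄m) / 4 = 9.6775
Var(rm) = Σ(rm − r̄m)² / 4 = 5.9969
β = Cov / Var = 9.6775 / 5.9969 = 1.6138

1.61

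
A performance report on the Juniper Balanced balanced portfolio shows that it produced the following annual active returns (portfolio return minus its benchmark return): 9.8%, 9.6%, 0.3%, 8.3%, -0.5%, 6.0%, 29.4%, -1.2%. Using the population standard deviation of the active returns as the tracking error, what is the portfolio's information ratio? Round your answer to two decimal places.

0.83

r̄ = (9.8 + 9.6 + 0.3 + 8.3 − 0.5 + 6 + 29.4 − 1.2) / 8 = 61.70 / 8 = 7.7125%
Σ(r − r̄)² = (9.8 − 7.7125)² + (9.6 − 7.7125)² + … = 683.3688
σ = √[683.3688 / 8] = 9.2424%
IR = r̄ / tracking error = 7.7125 / 9.2424 = 0.8345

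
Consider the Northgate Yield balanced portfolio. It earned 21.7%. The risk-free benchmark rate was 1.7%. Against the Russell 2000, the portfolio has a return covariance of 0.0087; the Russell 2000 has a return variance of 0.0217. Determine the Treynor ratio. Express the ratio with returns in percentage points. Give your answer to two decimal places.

β = Cov / Var = 0.0087 / 0.0217 = 0.4009
Treynor = (Rp − Rf) / β = (21.7% − 1.7%) / 0.4009 = 20.00 / 0.4009 = 49.8878

49.89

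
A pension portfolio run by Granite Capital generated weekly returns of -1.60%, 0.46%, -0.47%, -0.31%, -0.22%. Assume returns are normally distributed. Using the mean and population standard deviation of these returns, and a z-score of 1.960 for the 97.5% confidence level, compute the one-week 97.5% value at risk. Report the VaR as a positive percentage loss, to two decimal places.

1.73

r̄ = (-1.6 + 0.46 − 0.47 − 0.31 − 0.22) / 5 = -0.4280%
Population std dev = √[2.2211 / 5] = 0.6665%
VaR = −(r̄ − z·σ) = −(-0.4280 − 1.960 × 0.6665) = −(-1.7343) = 1.7343%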